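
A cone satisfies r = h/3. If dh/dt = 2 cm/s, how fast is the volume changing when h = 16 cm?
512π/9 cm³/s

V = (1/3)π(h/3)²h = πh³/27
dV/dt = πh²/9 · 2
At h = 16: dV/dt = 512π/9 cm³/s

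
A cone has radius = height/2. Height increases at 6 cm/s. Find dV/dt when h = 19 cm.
1083π/2 cm³/s

V = (1/3)π(h/2)²h = πh³/12
dV/dt = πh²/4 · 6
At h = 19: dV/dt = 1083π/2 cm³/s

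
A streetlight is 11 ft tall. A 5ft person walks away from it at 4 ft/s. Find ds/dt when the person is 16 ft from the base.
10/3 ft/s

By similar triangles: 11/(x+s) = 5/s
Solving: s = 5x/6
ds/dt = 5/6 · dx/dt = 5/6 · 4 = 10/3 ft/s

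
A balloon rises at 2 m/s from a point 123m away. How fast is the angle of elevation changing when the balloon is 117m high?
0.008536 rad/s

tan(θ) = y/123
sec²(θ) · dθ/dt = (1/123) · dy/dt
dθ/dt = cos²(θ)/123 · 2 = 123/(123² + 117²) · 2
dθ/dt = 0.008536 rad/s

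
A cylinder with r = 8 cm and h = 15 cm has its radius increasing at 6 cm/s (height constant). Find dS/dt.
372π cm²/s

S = 2πrh + 2πr² (lateral + bases)
dS/dt = (2πh + 4πr)·dr/dt = (2π·15 + 4π·8)·6
= 372π cm²/s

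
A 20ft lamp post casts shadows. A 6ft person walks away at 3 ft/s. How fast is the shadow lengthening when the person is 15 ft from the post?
9/7 ft/s

By similar triangles: 20/(x+s) = 6/s
Solving: s = 6x/14
ds/dt = 6/14 · dx/dt = 3/7 · 3 = 9/7 ft/s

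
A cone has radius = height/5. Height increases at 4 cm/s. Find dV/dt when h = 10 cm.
16π cm³/s

V = (1/3)π(h/5)²h = πh³/75
dV/dt = πh²/25 · 4
At h = 10: dV/dt = 16π cm³/s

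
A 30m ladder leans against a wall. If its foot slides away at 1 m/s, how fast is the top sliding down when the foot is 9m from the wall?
3√91/91 ≈ 0.3145 m/s

x² + y² = 30²
2x·dx/dt + 2y·dy/dt = 0
dy/dt = -x/y · dx/dt = -9/(3√91) · 1 = -3√91/91 m/s
The top is descending at 3√91/91 ≈ 0.3145 m/s.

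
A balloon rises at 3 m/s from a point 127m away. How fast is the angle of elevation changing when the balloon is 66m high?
0.018599 rad/s

tan(θ) = y/127
sec²(θ) · dθ/dt = (1/127) · dy/dt
dθ/dt = cos²(θ)/127 · 3 = 127/(127² + 66²) · 3
dθ/dt = 0.018599 rad/s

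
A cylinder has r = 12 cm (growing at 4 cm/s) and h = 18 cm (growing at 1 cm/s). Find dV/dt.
1872π cm³/s

V = πr²h
dV/dt = 2πrh·dr/dt + πr²·dh/dt
= 2π(12)(18)(4) + π(12)²(1)
= 1872π cm³/s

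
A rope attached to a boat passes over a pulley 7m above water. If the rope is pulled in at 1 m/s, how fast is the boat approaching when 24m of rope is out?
24√527/527 ≈ 1.045 m/s

rope² = x² + 7²
x = √(24² - 7²) = √527
dx/dt = (rope/x) · d(rope)/dt = (24/√527) · (-1) = -24√527/527 m/s
The boat approaches at 24√527/527 ≈ 1.045 m/s.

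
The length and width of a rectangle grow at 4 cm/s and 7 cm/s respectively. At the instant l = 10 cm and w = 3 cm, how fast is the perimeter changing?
22 cm/s

P = 2(l + w)
dP/dt = 2(dl/dt + dw/dt) = 2(4 + 7) = 22 cm/s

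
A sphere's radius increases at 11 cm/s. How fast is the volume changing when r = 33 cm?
47916π cm³/s

V = (4/3)πr³
dV/dt = dV/dr · dr/dt = 4πr² · 11
At r = 33: dV/dt = 47916π cm³/s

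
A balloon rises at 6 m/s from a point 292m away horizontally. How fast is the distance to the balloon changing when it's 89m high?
534√93185/93185 ≈ 1.749 m/s

z² = 292² + y²
z = √(292² + 89²) = √93185
dz/dt = y/z · dy/dt = 89/√93185 · 6 = 534√93185/93185 ≈ 1.749 m/s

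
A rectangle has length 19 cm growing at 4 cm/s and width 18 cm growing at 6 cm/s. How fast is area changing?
186 cm²/s

A = lw
dA/dt = w·dl/dt + l·dw/dt = 18·4 + 19·6 = 186 cm²/s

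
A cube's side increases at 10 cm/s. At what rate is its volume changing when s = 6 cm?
1080 cm³/s

V = s³
dV/dt = 3s² · ds/dt = 3·6²·10 = 1080 cm³/s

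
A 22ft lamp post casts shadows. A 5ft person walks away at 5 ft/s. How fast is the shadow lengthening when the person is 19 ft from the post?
25/17 ft/s

By similar triangles: 22/(x+s) = 5/s
Solving: s = 5x/17
ds/dt = 5/17 · dx/dt = 5/17 · 5 = 25/17 ft/s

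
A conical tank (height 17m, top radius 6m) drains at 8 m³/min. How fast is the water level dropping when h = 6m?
289/(162π) ≈ 0.5678 m/min

r/h = 6/17, so r = (6/17)h
V = (1/3)πr²h = (1/3)π((6/17)h)²h = (12/289)πh³
dV/dh = (36/289)πh²
dh/dt = (dV/dt)/(dV/dh) = -8/((36/289)π·6²) = -289/(162π) m/min
The level is dropping at 289/(162π) ≈ 0.5678 m/min.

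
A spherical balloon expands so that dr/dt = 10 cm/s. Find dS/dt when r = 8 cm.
640π cm²/s

S = 4πr²
dS/dt = dS/dr · dr/dt = 8πr · 10
At r = 8: dS/dt = 640π cm²/s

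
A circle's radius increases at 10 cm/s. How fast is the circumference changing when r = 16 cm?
20π cm/s

C = 2πr
dC/dt = 2π · dr/dt = 2π · 10 = 20π cm/s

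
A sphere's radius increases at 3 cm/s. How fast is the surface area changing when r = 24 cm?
576π cm²/s

S = 4πr²
dS/dt = dS/dr · dr/dt = 8πr · 3
At r = 24: dS/dt = 576π cm²/s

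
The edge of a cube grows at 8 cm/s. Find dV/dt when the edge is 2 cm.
96 cm³/s

V = s³
dV/dt = 3s² · ds/dt = 3·2²·8 = 96 cm³/s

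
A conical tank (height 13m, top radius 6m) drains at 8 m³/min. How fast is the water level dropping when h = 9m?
338/(729π) ≈ 0.1476 m/min

r/h = 6/13, so r = (6/13)h
V = (1/3)πr²h = (1/3)π((6/13)h)²h = (12/169)πh³
dV/dh = (36/169)πh²
dh/dt = (dV/dt)/(dV/dh) = -8/((36/169)π·9²) = -338/(729π) m/min
The level is dropping at 338/(729π) ≈ 0.1476 m/min.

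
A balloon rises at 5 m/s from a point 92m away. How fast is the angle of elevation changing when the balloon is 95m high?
0.026302 rad/s

tan(θ) = y/92
sec²(θ) · dθ/dt = (1/92) · dy/dt
dθ/dt = cos²(θ)/92 · 5 = 92/(92² + 95²) · 5
dθ/dt = 0.026302 rad/s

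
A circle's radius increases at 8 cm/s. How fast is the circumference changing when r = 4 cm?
16π cm/s

C = 2πr
dC/dt = 2π · dr/dt = 2π · 8 = 16π cm/s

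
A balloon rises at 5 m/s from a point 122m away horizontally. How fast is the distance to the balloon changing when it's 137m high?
685√33653/33653 ≈ 3.734 m/s

z² = 122² + y²
z = √(122² + 137²) = √33653
dz/dt = y/z · dy/dt = 137/√33653 · 5 = 685√33653/33653 ≈ 3.734 m/s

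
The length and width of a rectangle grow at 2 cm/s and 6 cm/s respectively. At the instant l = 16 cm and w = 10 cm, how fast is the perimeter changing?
16 cm/s

P = 2(l + w)
dP/dt = 2(dl/dt + dw/dt) = 2(2 + 6) = 16 cm/s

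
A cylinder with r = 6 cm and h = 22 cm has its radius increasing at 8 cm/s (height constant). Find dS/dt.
544π cm²/s

S = 2πrh + 2πr² (lateral + bases)
dS/dt = (2πh + 4πr)·dr/dt = (2π·22 + 4π·6)·8
= 544π cm²/s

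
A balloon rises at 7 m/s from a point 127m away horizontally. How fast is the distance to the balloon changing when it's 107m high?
749√27578/27578 ≈ 4.51 m/s

z² = 127² + y²
z = √(127² + 107²) = √27578
dz/dt = y/z · dy/dt = 107/√27578 · 7 = 749√27578/27578 ≈ 4.51 m/s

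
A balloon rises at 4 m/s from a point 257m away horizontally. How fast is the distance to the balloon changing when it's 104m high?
416√76865/76865 ≈ 1.5 m/s

z² = 257² + y²
z = √(257² + 104²) = √76865
dz/dt = y/z · dy/dt = 104/√76865 · 4 = 416√76865/76865 ≈ 1.5 m/s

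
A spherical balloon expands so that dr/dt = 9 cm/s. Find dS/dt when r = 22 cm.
1584π cm²/s

S = 4πr²
dS/dt = dS/dr · dr/dt = 8πr · 9
At r = 22: dS/dt = 1584π cm²/s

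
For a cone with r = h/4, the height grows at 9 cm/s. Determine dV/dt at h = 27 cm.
6561π/16 cm³/s

V = (1/3)π(h/4)²h = πh³/48
dV/dt = πh²/16 · 9
At h = 27: dV/dt = 6561π/16 cm³/s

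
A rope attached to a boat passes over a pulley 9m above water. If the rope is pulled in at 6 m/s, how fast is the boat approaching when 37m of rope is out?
111√322/322 ≈ 6.186 m/s

rope² = x² + 9²
x = √(37² - 9²) = 2√322
dx/dt = (rope/x) · d(rope)/dt = (37/(2√322)) · (-6) = -111√322/322 m/s
The boat approaches at 111√322/322 ≈ 6.186 m/s.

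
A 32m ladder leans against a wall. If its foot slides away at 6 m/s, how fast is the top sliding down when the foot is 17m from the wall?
34√15/35 ≈ 3.762 m/s

x² + y² = 32²
2x·dx/dt + 2y·dy/dt = 0
dy/dt = -x/y · dx/dt = -17/(7√15) · 6 = -34√15/35 m/s
The top is descending at 34√15/35 ≈ 3.762 m/s.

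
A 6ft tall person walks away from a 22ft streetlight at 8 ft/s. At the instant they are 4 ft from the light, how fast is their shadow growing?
3 ft/s

By similar triangles: 22/(x+s) = 6/s
Solving: s = 6x/16
ds/dt = 6/16 · dx/dt = 3/8 · 8 = 3 ft/s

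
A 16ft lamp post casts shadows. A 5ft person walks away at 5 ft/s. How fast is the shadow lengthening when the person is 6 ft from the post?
25/11 ft/s

By similar triangles: 16/(x+s) = 5/s
Solving: s = 5x/11
ds/dt = 5/11 · dx/dt = 5/11 · 5 = 25/11 ft/s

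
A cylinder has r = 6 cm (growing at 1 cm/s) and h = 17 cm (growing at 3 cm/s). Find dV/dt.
312π cm³/s

V = πr²h
dV/dt = 2πrh·dr/dt + πr²·dh/dt
= 2π(6)(17)(1) + π(6)²(3)
= 312π cm³/s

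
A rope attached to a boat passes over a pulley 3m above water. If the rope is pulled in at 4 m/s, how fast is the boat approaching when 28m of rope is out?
112√31/155 ≈ 4.023 m/s

rope² = x² + 3²
x = √(28² - 3²) = 5√31
dx/dt = (rope/x) · d(rope)/dt = (28/(5√31)) · (-4) = -112√31/155 m/s
The boat approaches at 112√31/155 ≈ 4.023 m/s.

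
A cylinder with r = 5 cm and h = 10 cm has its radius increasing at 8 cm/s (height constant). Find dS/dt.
320π cm²/s

S = 2πrh + 2πr² (lateral + bases)
dS/dt = (2πh + 4πr)·dr/dt = (2π·10 + 4π·5)·8
= 320π cm²/s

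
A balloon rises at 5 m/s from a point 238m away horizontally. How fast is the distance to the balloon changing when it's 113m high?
565√69413/69413 ≈ 2.145 m/s

z² = 238² + y²
z = √(238² + 113²) = √69413
dz/dt = y/z · dy/dt = 113/√69413 · 5 = 565√69413/69413 ≈ 2.145 m/s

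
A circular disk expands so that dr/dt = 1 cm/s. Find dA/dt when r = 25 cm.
50π cm²/s

A = πr²
dA/dt = 2πr · dr/dt = 2π(25)(1) = 50π cm²/s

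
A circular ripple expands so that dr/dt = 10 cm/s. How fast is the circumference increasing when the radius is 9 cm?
20π cm/s

C = 2πr
dC/dt = 2π · dr/dt = 2π · 10 = 20π cm/s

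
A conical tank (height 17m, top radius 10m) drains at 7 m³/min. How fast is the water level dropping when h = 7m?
289/(700π) ≈ 0.1314 m/min

r/h = 10/17, so r = (10/17)h
V = (1/3)πr²h = (1/3)π((10/17)h)²h = (100/867)πh³
dV/dh = (100/289)πh²
dh/dt = (dV/dt)/(dV/dh) = -7/((100/289)π·7²) = -289/(700π) m/min
The level is dropping at 289/(700π) ≈ 0.1314 m/min.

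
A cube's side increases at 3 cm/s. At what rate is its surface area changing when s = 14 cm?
504 cm²/s

A = 6s²
dA/dt = 12s · ds/dt = 12·14·3 = 504 cm²/s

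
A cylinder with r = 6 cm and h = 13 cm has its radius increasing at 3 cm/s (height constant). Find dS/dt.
150π cm²/s

S = 2πrh + 2πr² (lateral + bases)
dS/dt = (2πh + 4πr)·dr/dt = (2π·13 + 4π·6)·3
= 150π cm²/s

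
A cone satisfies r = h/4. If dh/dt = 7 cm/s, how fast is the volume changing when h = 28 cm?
343π cm³/s

V = (1/3)π(h/4)²h = πh³/48
dV/dt = πh²/16 · 7
At h = 28: dV/dt = 343π cm³/s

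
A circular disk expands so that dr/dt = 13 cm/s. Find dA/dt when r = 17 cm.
442π cm²/s

A = πr²
dA/dt = 2πr · dr/dt = 2π(17)(13) = 442π cm²/s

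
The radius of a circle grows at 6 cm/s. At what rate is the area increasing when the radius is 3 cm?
36π cm²/s

A = πr²
dA/dt = 2πr · dr/dt = 2π(3)(6) = 36π cm²/s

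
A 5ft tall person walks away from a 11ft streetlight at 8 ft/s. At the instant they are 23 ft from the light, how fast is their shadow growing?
20/3 ft/s

By similar triangles: 11/(x+s) = 5/s
Solving: s = 5x/6
ds/dt = 5/6 · dx/dt = 5/6 · 8 = 20/3 ft/s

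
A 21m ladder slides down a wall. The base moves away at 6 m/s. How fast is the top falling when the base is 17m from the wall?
51√38/38 ≈ 8.273 m/s

x² + y² = 21²
2x·dx/dt + 2y·dy/dt = 0
dy/dt = -x/y · dx/dt = -17/(2√38) · 6 = -51√38/38 m/s
The top is descending at 51√38/38 ≈ 8.273 m/s.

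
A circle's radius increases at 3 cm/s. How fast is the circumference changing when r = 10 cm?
6π cm/s

C = 2πr
dC/dt = 2π · dr/dt = 2π · 3 = 6π cm/s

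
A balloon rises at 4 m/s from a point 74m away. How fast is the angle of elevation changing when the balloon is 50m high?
0.037111 rad/s

tan(θ) = y/74
sec²(θ) · dθ/dt = (1/74) · dy/dt
dθ/dt = cos²(θ)/74 · 4 = 74/(74² + 50²) · 4
dθ/dt = 0.037111 rad/s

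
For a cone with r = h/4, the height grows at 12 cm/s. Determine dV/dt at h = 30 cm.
675π cm³/s

V = (1/3)π(h/4)²h = πh³/48
dV/dt = πh²/16 · 12
At h = 30: dV/dt = 675π cm³/s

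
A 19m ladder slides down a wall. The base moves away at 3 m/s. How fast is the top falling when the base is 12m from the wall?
36√217/217 ≈ 2.444 m/s

x² + y² = 19²
2x·dx/dt + 2y·dy/dt = 0
dy/dt = -x/y · dx/dt = -12/√217 · 3 = -36√217/217 m/s
The top is descending at 36√217/217 ≈ 2.444 m/s.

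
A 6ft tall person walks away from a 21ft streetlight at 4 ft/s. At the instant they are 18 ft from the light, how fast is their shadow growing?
8/5 ft/s

By similar triangles: 21/(x+s) = 6/s
Solving: s = 6x/15
ds/dt = 6/15 · dx/dt = 2/5 · 4 = 8/5 ft/s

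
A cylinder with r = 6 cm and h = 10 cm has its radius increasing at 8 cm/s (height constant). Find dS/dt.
352π cm²/s

S = 2πrh + 2πr² (lateral + bases)
dS/dt = (2πh + 4πr)·dr/dt = (2π·10 + 4π·6)·8
= 352π cm²/s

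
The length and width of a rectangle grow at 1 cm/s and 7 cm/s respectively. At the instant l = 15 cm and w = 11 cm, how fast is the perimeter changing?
16 cm/s

P = 2(l + w)
dP/dt = 2(dl/dt + dw/dt) = 2(1 + 7) = 16 cm/s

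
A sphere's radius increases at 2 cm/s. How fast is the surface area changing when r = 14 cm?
224π cm²/s

S = 4πr²
dS/dt = dS/dr · dr/dt = 8πr · 2
At r = 14: dS/dt = 224π cm²/s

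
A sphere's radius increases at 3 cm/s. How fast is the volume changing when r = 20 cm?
4800π cm³/s

V = (4/3)πr³
dV/dt = dV/dr · dr/dt = 4πr² · 3
At r = 20: dV/dt = 4800π cm³/s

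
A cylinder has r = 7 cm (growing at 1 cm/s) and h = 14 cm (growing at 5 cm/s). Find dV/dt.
441π cm³/s

V = πr²h
dV/dt = 2πrh·dr/dt + πr²·dh/dt
= 2π(7)(14)(1) + π(7)²(5)
= 441π cm³/s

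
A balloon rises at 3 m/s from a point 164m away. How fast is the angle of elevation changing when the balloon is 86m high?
0.014347 rad/s

tan(θ) = y/164
sec²(θ) · dθ/dt = (1/164) · dy/dt
dθ/dt = cos²(θ)/164 · 3 = 164/(164² + 86²) · 3
dθ/dt = 0.014347 rad/s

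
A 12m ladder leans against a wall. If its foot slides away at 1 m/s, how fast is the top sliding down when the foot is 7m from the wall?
7√95/95 ≈ 0.7182 m/s

x² + y² = 12²
2x·dx/dt + 2y·dy/dt = 0
dy/dt = -x/y · dx/dt = -7/√95 · 1 = -7√95/95 m/s
The top is descending at 7√95/95 ≈ 0.7182 m/s.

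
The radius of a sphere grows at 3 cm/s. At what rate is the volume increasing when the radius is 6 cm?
432π cm³/s

V = (4/3)πr³
dV/dt = dV/dr · dr/dt = 4πr² · 3
At r = 6: dV/dt = 432π cm³/s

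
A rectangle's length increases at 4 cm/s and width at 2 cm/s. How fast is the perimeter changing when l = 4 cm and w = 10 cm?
12 cm/s

P = 2(l + w)
dP/dt = 2(dl/dt + dw/dt) = 2(4 + 2) = 12 cm/s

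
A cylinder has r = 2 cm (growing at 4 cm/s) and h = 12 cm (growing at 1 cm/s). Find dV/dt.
196π cm³/s

V = πr²h
dV/dt = 2πrh·dr/dt + πr²·dh/dt
= 2π(2)(12)(4) + π(2)²(1)
= 196π cm³/s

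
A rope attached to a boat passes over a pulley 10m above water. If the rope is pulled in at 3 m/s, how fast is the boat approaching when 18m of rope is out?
27√14/28 ≈ 3.608 m/s

rope² = x² + 10²
x = √(18² - 10²) = 4√14
dx/dt = (rope/x) · d(rope)/dt = (18/(4√14)) · (-3) = -27√14/28 m/s
The boat approaches at 27√14/28 ≈ 3.608 m/s.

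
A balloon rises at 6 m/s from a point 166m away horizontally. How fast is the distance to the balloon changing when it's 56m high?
168√7673/7673 ≈ 1.918 m/s

z² = 166² + y²
z = √(166² + 56²) = 2√7673
dz/dt = y/z · dy/dt = 56/(2√7673) · 6 = 168√7673/7673 ≈ 1.918 m/s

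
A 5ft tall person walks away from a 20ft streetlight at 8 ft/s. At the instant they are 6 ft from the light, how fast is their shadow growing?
8/3 ft/s

By similar triangles: 20/(x+s) = 5/s
Solving: s = 5x/15
ds/dt = 5/15 · dx/dt = 1/3 · 8 = 8/3 ft/s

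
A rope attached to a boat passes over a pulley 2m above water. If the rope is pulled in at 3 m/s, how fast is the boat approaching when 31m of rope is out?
31√957/319 ≈ 3.006 m/s

rope² = x² + 2²
x = √(31² - 2²) = √957
dx/dt = (rope/x) · d(rope)/dt = (31/√957) · (-3) = -31√957/319 m/s
The boat approaches at 31√957/319 ≈ 3.006 m/s.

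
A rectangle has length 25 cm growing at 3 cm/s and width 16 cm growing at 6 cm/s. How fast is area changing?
198 cm²/s

A = lw
dA/dt = w·dl/dt + l·dw/dt = 16·3 + 25·6 = 198 cm²/s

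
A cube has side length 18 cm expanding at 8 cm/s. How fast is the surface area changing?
1728 cm²/s

A = 6s²
dA/dt = 12s · ds/dt = 12·18·8 = 1728 cm²/s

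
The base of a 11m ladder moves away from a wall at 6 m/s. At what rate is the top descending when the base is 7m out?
7√2/2 ≈ 4.95 m/s

x² + y² = 11²
2x·dx/dt + 2y·dy/dt = 0
dy/dt = -x/y · dx/dt = -7/(6√2) · 6 = -7√2/2 m/s
The top is descending at 7√2/2 ≈ 4.95 m/s.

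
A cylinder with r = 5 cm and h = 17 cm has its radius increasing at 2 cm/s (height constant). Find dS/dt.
108π cm²/s

S = 2πrh + 2πr² (lateral + bases)
dS/dt = (2πh + 4πr)·dr/dt = (2π·17 + 4π·5)·2
= 108π cm²/s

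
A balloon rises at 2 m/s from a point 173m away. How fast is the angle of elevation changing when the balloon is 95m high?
0.008882 rad/s

tan(θ) = y/173
sec²(θ) · dθ/dt = (1/173) · dy/dt
dθ/dt = cos²(θ)/173 · 2 = 173/(173² + 95²) · 2
dθ/dt = 0.008882 rad/s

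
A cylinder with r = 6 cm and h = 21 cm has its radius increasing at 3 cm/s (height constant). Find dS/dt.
198π cm²/s

S = 2πrh + 2πr² (lateral + bases)
dS/dt = (2πh + 4πr)·dr/dt = (2π·21 + 4π·6)·3
= 198π cm²/s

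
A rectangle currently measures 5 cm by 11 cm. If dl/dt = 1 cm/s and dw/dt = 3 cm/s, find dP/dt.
8 cm/s

P = 2(l + w)
dP/dt = 2(dl/dt + dw/dt) = 2(1 + 3) = 8 cm/s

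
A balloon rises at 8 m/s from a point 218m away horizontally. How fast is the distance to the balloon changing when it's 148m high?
592√17357/17357 ≈ 4.493 m/s

z² = 218² + y²
z = √(218² + 148²) = 2√17357
dz/dt = y/z · dy/dt = 148/(2√17357) · 8 = 592√17357/17357 ≈ 4.493 m/s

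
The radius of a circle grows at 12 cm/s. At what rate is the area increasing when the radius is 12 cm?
288π cm²/s

A = πr²
dA/dt = 2πr · dr/dt = 2π(12)(12) = 288π cm²/s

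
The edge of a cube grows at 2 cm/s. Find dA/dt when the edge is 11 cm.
264 cm²/s

A = 6s²
dA/dt = 12s · ds/dt = 12·11·2 = 264 cm²/s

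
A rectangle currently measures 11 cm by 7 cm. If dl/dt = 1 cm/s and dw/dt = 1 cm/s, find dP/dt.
4 cm/s

P = 2(l + w)
dP/dt = 2(dl/dt + dw/dt) = 2(1 + 1) = 4 cm/s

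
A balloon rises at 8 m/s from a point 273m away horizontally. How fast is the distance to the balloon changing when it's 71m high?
284√79570/39785 ≈ 2.014 m/s

z² = 273² + y²
z = √(273² + 71²) = √79570
dz/dt = y/z · dy/dt = 71/√79570 · 8 = 284√79570/39785 ≈ 2.014 m/s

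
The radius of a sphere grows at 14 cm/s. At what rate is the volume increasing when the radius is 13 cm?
9464π cm³/s

V = (4/3)πr³
dV/dt = dV/dr · dr/dt = 4πr² · 14
At r = 13: dV/dt = 9464π cm³/s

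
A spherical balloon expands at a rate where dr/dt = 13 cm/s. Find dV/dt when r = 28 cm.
40768π cm³/s

V = (4/3)πr³
dV/dt = dV/dr · dr/dt = 4πr² · 13
At r = 28: dV/dt = 40768π cm³/s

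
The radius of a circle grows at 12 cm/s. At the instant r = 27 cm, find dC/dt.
24π cm/s

C = 2πr
dC/dt = 2π · dr/dt = 2π · 12 = 24π cm/s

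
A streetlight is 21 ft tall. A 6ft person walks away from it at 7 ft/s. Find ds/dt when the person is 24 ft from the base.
14/5 ft/s

By similar triangles: 21/(x+s) = 6/s
Solving: s = 6x/15
ds/dt = 6/15 · dx/dt = 2/5 · 7 = 14/5 ft/s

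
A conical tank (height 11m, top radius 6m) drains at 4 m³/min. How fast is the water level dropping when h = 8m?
121/(576π) ≈ 0.06687 m/min

r/h = 6/11, so r = (6/11)h
V = (1/3)πr²h = (1/3)π((6/11)h)²h = (12/121)πh³
dV/dh = (36/121)πh²
dh/dt = (dV/dt)/(dV/dh) = -4/((36/121)π·8²) = -121/(576π) m/min
The level is dropping at 121/(576π) ≈ 0.06687 m/min.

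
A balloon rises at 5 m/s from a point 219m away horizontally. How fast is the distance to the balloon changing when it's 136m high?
680√66457/66457 ≈ 2.638 m/s

z² = 219² + y²
z = √(219² + 136²) = √66457
dz/dt = y/z · dy/dt = 136/√66457 · 5 = 680√66457/66457 ≈ 2.638 m/s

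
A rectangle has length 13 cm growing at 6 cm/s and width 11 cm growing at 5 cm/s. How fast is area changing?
131 cm²/s

A = lw
dA/dt = w·dl/dt + l·dw/dt = 11·6 + 13·5 = 131 cm²/s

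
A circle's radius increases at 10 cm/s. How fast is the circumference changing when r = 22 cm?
20π cm/s

C = 2πr
dC/dt = 2π · dr/dt = 2π · 10 = 20π cm/s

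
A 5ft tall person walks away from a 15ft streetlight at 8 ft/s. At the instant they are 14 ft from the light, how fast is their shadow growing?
4 ft/s

By similar triangles: 15/(x+s) = 5/s
Solving: s = 5x/10
ds/dt = 5/10 · dx/dt = 1/2 · 8 = 4 ft/s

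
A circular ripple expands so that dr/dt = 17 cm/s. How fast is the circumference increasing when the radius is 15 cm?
34π cm/s

C = 2πr
dC/dt = 2π · dr/dt = 2π · 17 = 34π cm/s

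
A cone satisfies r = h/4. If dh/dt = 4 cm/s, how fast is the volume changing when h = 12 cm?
36π cm³/s

V = (1/3)π(h/4)²h = πh³/48
dV/dt = πh²/16 · 4
At h = 12: dV/dt = 36π cm³/s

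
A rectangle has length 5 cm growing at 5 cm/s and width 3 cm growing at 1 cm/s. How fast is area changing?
20 cm²/s

A = lw
dA/dt = w·dl/dt + l·dw/dt = 3·5 + 5·1 = 20 cm²/s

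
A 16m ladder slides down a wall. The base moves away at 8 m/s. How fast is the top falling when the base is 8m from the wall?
8√3/3 ≈ 4.619 m/s

x² + y² = 16²
2x·dx/dt + 2y·dy/dt = 0
dy/dt = -x/y · dx/dt = -8/(8√3) · 8 = -8√3/3 m/s
The top is descending at 8√3/3 ≈ 4.619 m/s.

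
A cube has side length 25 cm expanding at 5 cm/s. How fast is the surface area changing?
1500 cm²/s

A = 6s²
dA/dt = 12s · ds/dt = 12·25·5 = 1500 cm²/s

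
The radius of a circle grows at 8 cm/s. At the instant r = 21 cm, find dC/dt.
16π cm/s

C = 2πr
dC/dt = 2π · dr/dt = 2π · 8 = 16π cm/s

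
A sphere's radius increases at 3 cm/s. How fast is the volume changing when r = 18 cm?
3888π cm³/s

V = (4/3)πr³
dV/dt = dV/dr · dr/dt = 4πr² · 3
At r = 18: dV/dt = 3888π cm³/s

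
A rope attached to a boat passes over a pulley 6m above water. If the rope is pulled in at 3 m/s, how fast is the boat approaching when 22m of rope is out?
33√7/28 ≈ 3.118 m/s

rope² = x² + 6²
x = √(22² - 6²) = 8√7
dx/dt = (rope/x) · d(rope)/dt = (22/(8√7)) · (-3) = -33√7/28 m/s
The boat approaches at 33√7/28 ≈ 3.118 m/s.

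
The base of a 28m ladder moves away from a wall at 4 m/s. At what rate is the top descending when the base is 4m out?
√3/3 ≈ 0.5774 m/s

x² + y² = 28²
2x·dx/dt + 2y·dy/dt = 0
dy/dt = -x/y · dx/dt = -4/(16√3) · 4 = -√3/3 m/s
The top is descending at √3/3 ≈ 0.5774 m/s.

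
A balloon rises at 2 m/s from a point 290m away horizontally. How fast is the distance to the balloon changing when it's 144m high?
144√26209/26209 ≈ 0.8895 m/s

z² = 290² + y²
z = √(290² + 144²) = 2√26209
dz/dt = y/z · dy/dt = 144/(2√26209) · 2 = 144√26209/26209 ≈ 0.8895 m/s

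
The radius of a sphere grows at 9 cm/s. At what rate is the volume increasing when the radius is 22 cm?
17424π cm³/s

V = (4/3)πr³
dV/dt = dV/dr · dr/dt = 4πr² · 9
At r = 22: dV/dt = 17424π cm³/s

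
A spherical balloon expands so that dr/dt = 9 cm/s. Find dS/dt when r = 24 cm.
1728π cm²/s

S = 4πr²
dS/dt = dS/dr · dr/dt = 8πr · 9
At r = 24: dS/dt = 1728π cm²/s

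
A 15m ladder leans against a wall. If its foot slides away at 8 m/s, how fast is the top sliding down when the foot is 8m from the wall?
64√161/161 ≈ 5.044 m/s

x² + y² = 15²
2x·dx/dt + 2y·dy/dt = 0
dy/dt = -x/y · dx/dt = -8/√161 · 8 = -64√161/161 m/s
The top is descending at 64√161/161 ≈ 5.044 m/s.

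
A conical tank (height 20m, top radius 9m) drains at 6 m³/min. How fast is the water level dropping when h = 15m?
32/(243π) ≈ 0.04192 m/min

r/h = 9/20, so r = (9/20)h
V = (1/3)πr²h = (1/3)π((9/20)h)²h = (27/400)πh³
dV/dh = (81/400)πh²
dh/dt = (dV/dt)/(dV/dh) = -6/((81/400)π·15²) = -32/(243π) m/min
The level is dropping at 32/(243π) ≈ 0.04192 m/min.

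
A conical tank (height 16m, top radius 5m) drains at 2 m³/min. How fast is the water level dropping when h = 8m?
8/(25π) ≈ 0.1019 m/min

r/h = 5/16, so r = (5/16)h
V = (1/3)πr²h = (1/3)π((5/16)h)²h = (25/768)πh³
dV/dh = (25/256)πh²
dh/dt = (dV/dt)/(dV/dh) = -2/((25/256)π·8²) = -8/(25π) m/min
The level is dropping at 8/(25π) ≈ 0.1019 m/min.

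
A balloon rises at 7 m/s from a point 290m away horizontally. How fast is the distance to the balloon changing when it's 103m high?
721√94709/94709 ≈ 2.343 m/s

z² = 290² + y²
z = √(290² + 103²) = √94709
dz/dt = y/z · dy/dt = 103/√94709 · 7 = 721√94709/94709 ≈ 2.343 m/s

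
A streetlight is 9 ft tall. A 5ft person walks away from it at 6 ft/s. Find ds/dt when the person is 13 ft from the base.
15/2 ft/s

By similar triangles: 9/(x+s) = 5/s
Solving: s = 5x/4
ds/dt = 5/4 · dx/dt = 5/4 · 6 = 15/2 ft/s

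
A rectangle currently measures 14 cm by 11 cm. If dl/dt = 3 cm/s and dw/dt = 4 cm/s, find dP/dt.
14 cm/s

P = 2(l + w)
dP/dt = 2(dl/dt + dw/dt) = 2(3 + 4) = 14 cm/s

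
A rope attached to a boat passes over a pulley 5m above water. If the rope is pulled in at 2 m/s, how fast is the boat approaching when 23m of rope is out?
23√14/42 ≈ 2.049 m/s

rope² = x² + 5²
x = √(23² - 5²) = 6√14
dx/dt = (rope/x) · d(rope)/dt = (23/(6√14)) · (-2) = -23√14/42 m/s
The boat approaches at 23√14/42 ≈ 2.049 m/s.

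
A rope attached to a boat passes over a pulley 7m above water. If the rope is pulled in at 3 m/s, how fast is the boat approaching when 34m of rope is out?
34√123/123 ≈ 3.066 m/s

rope² = x² + 7²
x = √(34² - 7²) = 3√123
dx/dt = (rope/x) · d(rope)/dt = (34/(3√123)) · (-3) = -34√123/123 m/s
The boat approaches at 34√123/123 ≈ 3.066 m/s.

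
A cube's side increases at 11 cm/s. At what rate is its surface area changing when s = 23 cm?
3036 cm²/s

A = 6s²
dA/dt = 12s · ds/dt = 12·23·11 = 3036 cm²/s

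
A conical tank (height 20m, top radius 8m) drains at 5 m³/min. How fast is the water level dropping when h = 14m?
125/(784π) ≈ 0.05075 m/min

r/h = 8/20, so r = (2/5)h
V = (1/3)πr²h = (1/3)π((2/5)h)²h = (4/75)πh³
dV/dh = (4/25)πh²
dh/dt = (dV/dt)/(dV/dh) = -5/((4/25)π·14²) = -125/(784π) m/min
The level is dropping at 125/(784π) ≈ 0.05075 m/min.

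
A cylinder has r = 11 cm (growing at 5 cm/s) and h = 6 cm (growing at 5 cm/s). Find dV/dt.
1265π cm³/s

V = πr²h
dV/dt = 2πrh·dr/dt + πr²·dh/dt
= 2π(11)(6)(5) + π(11)²(5)
= 1265π cm³/s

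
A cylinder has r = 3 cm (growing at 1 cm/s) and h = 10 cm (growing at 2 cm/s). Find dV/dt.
78π cm³/s

V = πr²h
dV/dt = 2πrh·dr/dt + πr²·dh/dt
= 2π(3)(10)(1) + π(3)²(2)
= 78π cm³/s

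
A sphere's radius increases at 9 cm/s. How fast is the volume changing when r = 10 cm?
3600π cm³/s

V = (4/3)πr³
dV/dt = dV/dr · dr/dt = 4πr² · 9
At r = 10: dV/dt = 3600π cm³/s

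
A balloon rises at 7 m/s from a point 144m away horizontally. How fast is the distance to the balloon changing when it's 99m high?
77√377/377 ≈ 3.966 m/s

z² = 144² + y²
z = √(144² + 99²) = 9√377
dz/dt = y/z · dy/dt = 99/(9√377) · 7 = 77√377/377 ≈ 3.966 m/s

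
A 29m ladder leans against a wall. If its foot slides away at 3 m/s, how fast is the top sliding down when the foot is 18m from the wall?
54√517/517 ≈ 2.375 m/s

x² + y² = 29²
2x·dx/dt + 2y·dy/dt = 0
dy/dt = -x/y · dx/dt = -18/√517 · 3 = -54√517/517 m/s
The top is descending at 54√517/517 ≈ 2.375 m/s.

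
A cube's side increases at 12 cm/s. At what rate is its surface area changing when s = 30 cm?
4320 cm²/s

A = 6s²
dA/dt = 12s · ds/dt = 12·30·12 = 4320 cm²/s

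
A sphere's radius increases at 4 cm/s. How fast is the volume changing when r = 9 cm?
1296π cm³/s

V = (4/3)πr³
dV/dt = dV/dr · dr/dt = 4πr² · 4
At r = 9: dV/dt = 1296π cm³/s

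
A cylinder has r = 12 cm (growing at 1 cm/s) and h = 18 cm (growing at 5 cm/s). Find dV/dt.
1152π cm³/s

V = πr²h
dV/dt = 2πrh·dr/dt + πr²·dh/dt
= 2π(12)(18)(1) + π(12)²(5)
= 1152π cm³/s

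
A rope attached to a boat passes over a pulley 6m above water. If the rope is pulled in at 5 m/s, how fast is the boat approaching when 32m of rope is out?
80√247/247 ≈ 5.09 m/s

rope² = x² + 6²
x = √(32² - 6²) = 2√247
dx/dt = (rope/x) · d(rope)/dt = (32/(2√247)) · (-5) = -80√247/247 m/s
The boat approaches at 80√247/247 ≈ 5.09 m/s.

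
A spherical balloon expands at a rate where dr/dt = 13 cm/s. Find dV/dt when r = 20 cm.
20800π cm³/s

V = (4/3)πr³
dV/dt = dV/dr · dr/dt = 4πr² · 13
At r = 20: dV/dt = 20800π cm³/s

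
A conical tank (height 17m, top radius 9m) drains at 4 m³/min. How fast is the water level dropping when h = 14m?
289/(3969π) ≈ 0.02318 m/min

r/h = 9/17, so r = (9/17)h
V = (1/3)πr²h = (1/3)π((9/17)h)²h = (27/289)πh³
dV/dh = (81/289)πh²
dh/dt = (dV/dt)/(dV/dh) = -4/((81/289)π·14²) = -289/(3969π) m/min
The level is dropping at 289/(3969π) ≈ 0.02318 m/min.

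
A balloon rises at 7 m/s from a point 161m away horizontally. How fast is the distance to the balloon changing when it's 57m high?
399√29170/29170 ≈ 2.336 m/s

z² = 161² + y²
z = √(161² + 57²) = √29170
dz/dt = y/z · dy/dt = 57/√29170 · 7 = 399√29170/29170 ≈ 2.336 m/s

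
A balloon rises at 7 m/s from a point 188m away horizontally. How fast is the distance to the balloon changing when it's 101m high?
707√45545/45545 ≈ 3.313 m/s

z² = 188² + y²
z = √(188² + 101²) = √45545
dz/dt = y/z · dy/dt = 101/√45545 · 7 = 707√45545/45545 ≈ 3.313 m/s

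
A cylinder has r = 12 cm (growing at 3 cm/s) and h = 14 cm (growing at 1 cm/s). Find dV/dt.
1152π cm³/s

V = πr²h
dV/dt = 2πrh·dr/dt + πr²·dh/dt
= 2π(12)(14)(3) + π(12)²(1)
= 1152π cm³/s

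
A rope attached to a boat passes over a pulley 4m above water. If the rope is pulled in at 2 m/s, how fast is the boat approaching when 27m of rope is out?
54√713/713 ≈ 2.022 m/s

rope² = x² + 4²
x = √(27² - 4²) = √713
dx/dt = (rope/x) · d(rope)/dt = (27/√713) · (-2) = -54√713/713 m/s
The boat approaches at 54√713/713 ≈ 2.022 m/s.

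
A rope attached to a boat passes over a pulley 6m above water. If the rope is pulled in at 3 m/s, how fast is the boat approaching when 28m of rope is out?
42√187/187 ≈ 3.071 m/s

rope² = x² + 6²
x = √(28² - 6²) = 2√187
dx/dt = (rope/x) · d(rope)/dt = (28/(2√187)) · (-3) = -42√187/187 m/s
The boat approaches at 42√187/187 ≈ 3.071 m/s.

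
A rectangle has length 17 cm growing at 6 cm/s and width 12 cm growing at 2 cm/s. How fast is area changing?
106 cm²/s

A = lw
dA/dt = w·dl/dt + l·dw/dt = 12·6 + 17·2 = 106 cm²/s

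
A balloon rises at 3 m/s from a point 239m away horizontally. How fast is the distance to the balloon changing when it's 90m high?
270√65221/65221 ≈ 1.057 m/s

z² = 239² + y²
z = √(239² + 90²) = √65221
dz/dt = y/z · dy/dt = 90/√65221 · 3 = 270√65221/65221 ≈ 1.057 m/s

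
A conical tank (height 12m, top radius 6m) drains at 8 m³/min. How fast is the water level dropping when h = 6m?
8/(9π) ≈ 0.2829 m/min

r/h = 6/12, so r = (1/2)h
V = (1/3)πr²h = (1/3)π((1/2)h)²h = (1/12)πh³
dV/dh = (1/4)πh²
dh/dt = (dV/dt)/(dV/dh) = -8/((1/4)π·6²) = -8/(9π) m/min
The level is dropping at 8/(9π) ≈ 0.2829 m/min.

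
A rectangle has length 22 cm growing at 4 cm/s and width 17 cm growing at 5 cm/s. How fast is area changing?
178 cm²/s

A = lw
dA/dt = w·dl/dt + l·dw/dt = 17·4 + 22·5 = 178 cm²/s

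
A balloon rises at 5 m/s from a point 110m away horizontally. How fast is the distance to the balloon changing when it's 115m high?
115√1013/1013 ≈ 3.613 m/s

z² = 110² + y²
z = √(110² + 115²) = 5√1013
dz/dt = y/z · dy/dt = 115/(5√1013) · 5 = 115√1013/1013 ≈ 3.613 m/s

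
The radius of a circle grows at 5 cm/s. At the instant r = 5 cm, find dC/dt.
10π cm/s

C = 2πr
dC/dt = 2π · dr/dt = 2π · 5 = 10π cm/s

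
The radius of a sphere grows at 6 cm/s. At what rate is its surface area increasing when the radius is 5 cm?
240π cm²/s

S = 4πr²
dS/dt = dS/dr · dr/dt = 8πr · 6
At r = 5: dS/dt = 240π cm²/s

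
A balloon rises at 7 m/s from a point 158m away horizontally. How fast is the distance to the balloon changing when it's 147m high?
1029√46573/46573 ≈ 4.768 m/s

z² = 158² + y²
z = √(158² + 147²) = √46573
dz/dt = y/z · dy/dt = 147/√46573 · 7 = 1029√46573/46573 ≈ 4.768 m/s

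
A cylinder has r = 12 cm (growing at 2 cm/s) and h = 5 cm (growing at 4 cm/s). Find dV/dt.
816π cm³/s

V = πr²h
dV/dt = 2πrh·dr/dt + πr²·dh/dt
= 2π(12)(5)(2) + π(12)²(4)
= 816π cm³/s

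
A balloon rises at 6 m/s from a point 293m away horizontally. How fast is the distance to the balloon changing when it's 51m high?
153√3538/8845 ≈ 1.029 m/s

z² = 293² + y²
z = √(293² + 51²) = 5√3538
dz/dt = y/z · dy/dt = 51/(5√3538) · 6 = 153√3538/8845 ≈ 1.029 m/s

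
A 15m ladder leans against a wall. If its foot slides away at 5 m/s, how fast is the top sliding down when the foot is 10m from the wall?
2√5 ≈ 4.472 m/s

x² + y² = 15²
2x·dx/dt + 2y·dy/dt = 0
dy/dt = -x/y · dx/dt = -10/(5√5) · 5 = -2√5 m/s
The top is descending at 2√5 ≈ 4.472 m/s.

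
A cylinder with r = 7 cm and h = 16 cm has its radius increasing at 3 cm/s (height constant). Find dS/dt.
180π cm²/s

S = 2πrh + 2πr² (lateral + bases)
dS/dt = (2πh + 4πr)·dr/dt = (2π·16 + 4π·7)·3
= 180π cm²/s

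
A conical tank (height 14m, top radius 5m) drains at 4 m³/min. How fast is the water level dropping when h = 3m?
784/(225π) ≈ 1.109 m/min

r/h = 5/14, so r = (5/14)h
V = (1/3)πr²h = (1/3)π((5/14)h)²h = (25/588)πh³
dV/dh = (25/196)πh²
dh/dt = (dV/dt)/(dV/dh) = -4/((25/196)π·3²) = -784/(225π) m/min
The level is dropping at 784/(225π) ≈ 1.109 m/min.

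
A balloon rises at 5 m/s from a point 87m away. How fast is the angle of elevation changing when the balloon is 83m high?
0.030087 rad/s

tan(θ) = y/87
sec²(θ) · dθ/dt = (1/87) · dy/dt
dθ/dt = cos²(θ)/87 · 5 = 87/(87² + 83²) · 5
dθ/dt = 0.030087 rad/s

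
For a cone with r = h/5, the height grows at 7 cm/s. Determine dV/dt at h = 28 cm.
5488π/25 cm³/s

V = (1/3)π(h/5)²h = πh³/75
dV/dt = πh²/25 · 7
At h = 28: dV/dt = 5488π/25 cm³/s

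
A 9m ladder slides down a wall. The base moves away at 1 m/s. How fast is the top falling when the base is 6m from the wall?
2√5/5 ≈ 0.8944 m/s

x² + y² = 9²
2x·dx/dt + 2y·dy/dt = 0
dy/dt = -x/y · dx/dt = -6/(3√5) · 1 = -2√5/5 m/s
The top is descending at 2√5/5 ≈ 0.8944 m/s.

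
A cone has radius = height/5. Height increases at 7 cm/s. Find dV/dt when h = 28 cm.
5488π/25 cm³/s

V = (1/3)π(h/5)²h = πh³/75
dV/dt = πh²/25 · 7
At h = 28: dV/dt = 5488π/25 cm³/s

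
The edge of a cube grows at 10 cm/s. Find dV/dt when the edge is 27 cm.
21870 cm³/s

V = s³
dV/dt = 3s² · ds/dt = 3·27²·10 = 21870 cm³/s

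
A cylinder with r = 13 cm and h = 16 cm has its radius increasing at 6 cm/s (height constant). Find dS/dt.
504π cm²/s

S = 2πrh + 2πr² (lateral + bases)
dS/dt = (2πh + 4πr)·dr/dt = (2π·16 + 4π·13)·6
= 504π cm²/s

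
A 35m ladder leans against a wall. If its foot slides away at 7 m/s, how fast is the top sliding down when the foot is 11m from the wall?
77√69/276 ≈ 2.317 m/s

x² + y² = 35²
2x·dx/dt + 2y·dy/dt = 0
dy/dt = -x/y · dx/dt = -11/(4√69) · 7 = -77√69/276 m/s
The top is descending at 77√69/276 ≈ 2.317 m/s.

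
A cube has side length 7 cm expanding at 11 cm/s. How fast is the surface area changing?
924 cm²/s

A = 6s²
dA/dt = 12s · ds/dt = 12·7·11 = 924 cm²/s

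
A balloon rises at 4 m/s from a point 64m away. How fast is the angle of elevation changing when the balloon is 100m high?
0.018161 rad/s

tan(θ) = y/64
sec²(θ) · dθ/dt = (1/64) · dy/dt
dθ/dt = cos²(θ)/64 · 4 = 64/(64² + 100²) · 4
dθ/dt = 0.018161 rad/s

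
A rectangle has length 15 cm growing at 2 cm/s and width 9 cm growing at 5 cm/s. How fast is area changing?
93 cm²/s

A = lw
dA/dt = w·dl/dt + l·dw/dt = 9·2 + 15·5 = 93 cm²/s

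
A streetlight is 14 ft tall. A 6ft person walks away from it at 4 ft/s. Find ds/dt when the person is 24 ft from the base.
3 ft/s

By similar triangles: 14/(x+s) = 6/s
Solving: s = 6x/8
ds/dt = 6/8 · dx/dt = 3/4 · 4 = 3 ft/s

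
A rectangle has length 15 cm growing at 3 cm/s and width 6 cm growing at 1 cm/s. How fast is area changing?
33 cm²/s

A = lw
dA/dt = w·dl/dt + l·dw/dt = 6·3 + 15·1 = 33 cm²/s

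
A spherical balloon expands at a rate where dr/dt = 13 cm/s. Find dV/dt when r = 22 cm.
25168π cm³/s

V = (4/3)πr³
dV/dt = dV/dr · dr/dt = 4πr² · 13
At r = 22: dV/dt = 25168π cm³/s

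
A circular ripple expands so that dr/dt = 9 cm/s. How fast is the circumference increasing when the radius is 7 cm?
18π cm/s

C = 2πr
dC/dt = 2π · dr/dt = 2π · 9 = 18π cm/s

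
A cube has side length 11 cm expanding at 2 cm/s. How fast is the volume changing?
726 cm³/s

V = s³
dV/dt = 3s² · ds/dt = 3·11²·2 = 726 cm³/s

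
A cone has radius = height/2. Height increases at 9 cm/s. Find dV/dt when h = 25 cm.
5625π/4 cm³/s

V = (1/3)π(h/2)²h = πh³/12
dV/dt = πh²/4 · 9
At h = 25: dV/dt = 5625π/4 cm³/s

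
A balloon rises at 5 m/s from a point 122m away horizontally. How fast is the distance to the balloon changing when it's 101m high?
101√25085/5017 ≈ 3.188 m/s

z² = 122² + y²
z = √(122² + 101²) = √25085
dz/dt = y/z · dy/dt = 101/√25085 · 5 = 101√25085/5017 ≈ 3.188 m/s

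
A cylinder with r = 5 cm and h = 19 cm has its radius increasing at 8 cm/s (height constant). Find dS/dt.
464π cm²/s

S = 2πrh + 2πr² (lateral + bases)
dS/dt = (2πh + 4πr)·dr/dt = (2π·19 + 4π·5)·8
= 464π cm²/s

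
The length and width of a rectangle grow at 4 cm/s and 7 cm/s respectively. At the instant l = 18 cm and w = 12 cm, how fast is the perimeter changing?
22 cm/s

P = 2(l + w)
dP/dt = 2(dl/dt + dw/dt) = 2(4 + 7) = 22 cm/s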